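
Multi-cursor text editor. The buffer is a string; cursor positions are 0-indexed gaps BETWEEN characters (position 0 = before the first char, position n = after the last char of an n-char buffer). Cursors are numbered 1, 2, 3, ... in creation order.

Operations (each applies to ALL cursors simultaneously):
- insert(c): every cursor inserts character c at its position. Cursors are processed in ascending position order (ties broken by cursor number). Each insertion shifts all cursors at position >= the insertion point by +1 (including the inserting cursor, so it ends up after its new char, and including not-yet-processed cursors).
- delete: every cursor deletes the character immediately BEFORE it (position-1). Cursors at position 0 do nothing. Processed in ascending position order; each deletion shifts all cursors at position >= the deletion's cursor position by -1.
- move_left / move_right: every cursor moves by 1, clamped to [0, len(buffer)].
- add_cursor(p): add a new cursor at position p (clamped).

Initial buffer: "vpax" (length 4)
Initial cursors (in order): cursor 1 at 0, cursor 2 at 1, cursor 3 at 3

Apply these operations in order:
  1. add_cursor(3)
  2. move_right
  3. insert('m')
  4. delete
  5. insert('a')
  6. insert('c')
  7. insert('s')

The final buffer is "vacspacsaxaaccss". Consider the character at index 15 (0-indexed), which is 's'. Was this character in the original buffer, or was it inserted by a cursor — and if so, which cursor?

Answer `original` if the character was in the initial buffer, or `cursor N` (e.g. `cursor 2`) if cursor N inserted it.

After op 1 (add_cursor(3)): buffer="vpax" (len 4), cursors c1@0 c2@1 c3@3 c4@3, authorship ....
After op 2 (move_right): buffer="vpax" (len 4), cursors c1@1 c2@2 c3@4 c4@4, authorship ....
After op 3 (insert('m')): buffer="vmpmaxmm" (len 8), cursors c1@2 c2@4 c3@8 c4@8, authorship .1.2..34
After op 4 (delete): buffer="vpax" (len 4), cursors c1@1 c2@2 c3@4 c4@4, authorship ....
After op 5 (insert('a')): buffer="vapaaxaa" (len 8), cursors c1@2 c2@4 c3@8 c4@8, authorship .1.2..34
After op 6 (insert('c')): buffer="vacpacaxaacc" (len 12), cursors c1@3 c2@6 c3@12 c4@12, authorship .11.22..3434
After op 7 (insert('s')): buffer="vacspacsaxaaccss" (len 16), cursors c1@4 c2@8 c3@16 c4@16, authorship .111.222..343434
Authorship (.=original, N=cursor N): . 1 1 1 . 2 2 2 . . 3 4 3 4 3 4
Index 15: author = 4

Answer: cursor 4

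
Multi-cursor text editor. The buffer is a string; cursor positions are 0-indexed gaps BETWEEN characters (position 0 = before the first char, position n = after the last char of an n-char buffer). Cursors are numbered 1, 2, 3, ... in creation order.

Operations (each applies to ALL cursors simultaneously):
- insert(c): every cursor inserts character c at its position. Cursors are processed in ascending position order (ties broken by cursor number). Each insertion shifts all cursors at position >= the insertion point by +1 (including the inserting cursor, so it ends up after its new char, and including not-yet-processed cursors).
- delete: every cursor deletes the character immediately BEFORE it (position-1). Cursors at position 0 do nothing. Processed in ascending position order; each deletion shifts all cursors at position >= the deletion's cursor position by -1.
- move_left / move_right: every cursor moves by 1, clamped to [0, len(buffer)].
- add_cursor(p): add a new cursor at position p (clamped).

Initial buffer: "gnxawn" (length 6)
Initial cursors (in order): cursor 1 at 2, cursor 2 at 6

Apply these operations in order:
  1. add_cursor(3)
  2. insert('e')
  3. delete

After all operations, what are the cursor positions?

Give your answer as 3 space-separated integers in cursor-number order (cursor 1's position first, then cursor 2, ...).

Answer: 2 6 3

Derivation:
After op 1 (add_cursor(3)): buffer="gnxawn" (len 6), cursors c1@2 c3@3 c2@6, authorship ......
After op 2 (insert('e')): buffer="gnexeawne" (len 9), cursors c1@3 c3@5 c2@9, authorship ..1.3...2
After op 3 (delete): buffer="gnxawn" (len 6), cursors c1@2 c3@3 c2@6, authorship ......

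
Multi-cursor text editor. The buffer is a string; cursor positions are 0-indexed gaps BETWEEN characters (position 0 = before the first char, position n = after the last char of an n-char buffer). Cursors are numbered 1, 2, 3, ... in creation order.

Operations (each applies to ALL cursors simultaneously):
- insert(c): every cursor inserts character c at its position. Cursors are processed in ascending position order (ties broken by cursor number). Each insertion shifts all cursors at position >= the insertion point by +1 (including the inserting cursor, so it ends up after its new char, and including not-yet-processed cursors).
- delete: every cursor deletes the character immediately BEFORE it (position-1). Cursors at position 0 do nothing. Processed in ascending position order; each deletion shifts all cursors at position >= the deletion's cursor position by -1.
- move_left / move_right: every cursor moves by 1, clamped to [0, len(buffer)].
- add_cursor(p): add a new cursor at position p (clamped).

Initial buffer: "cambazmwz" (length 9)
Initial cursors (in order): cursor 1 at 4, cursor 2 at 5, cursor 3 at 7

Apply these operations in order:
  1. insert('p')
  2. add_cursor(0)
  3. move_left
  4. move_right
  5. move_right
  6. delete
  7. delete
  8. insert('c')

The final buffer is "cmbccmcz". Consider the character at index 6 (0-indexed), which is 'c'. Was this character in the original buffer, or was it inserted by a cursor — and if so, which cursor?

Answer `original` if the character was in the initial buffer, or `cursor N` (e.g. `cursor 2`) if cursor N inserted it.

Answer: cursor 3

Derivation:
After op 1 (insert('p')): buffer="cambpapzmpwz" (len 12), cursors c1@5 c2@7 c3@10, authorship ....1.2..3..
After op 2 (add_cursor(0)): buffer="cambpapzmpwz" (len 12), cursors c4@0 c1@5 c2@7 c3@10, authorship ....1.2..3..
After op 3 (move_left): buffer="cambpapzmpwz" (len 12), cursors c4@0 c1@4 c2@6 c3@9, authorship ....1.2..3..
After op 4 (move_right): buffer="cambpapzmpwz" (len 12), cursors c4@1 c1@5 c2@7 c3@10, authorship ....1.2..3..
After op 5 (move_right): buffer="cambpapzmpwz" (len 12), cursors c4@2 c1@6 c2@8 c3@11, authorship ....1.2..3..
After op 6 (delete): buffer="cmbppmpz" (len 8), cursors c4@1 c1@4 c2@5 c3@7, authorship ...12.3.
After op 7 (delete): buffer="mbmz" (len 4), cursors c4@0 c1@2 c2@2 c3@3, authorship ....
After op 8 (insert('c')): buffer="cmbccmcz" (len 8), cursors c4@1 c1@5 c2@5 c3@7, authorship 4..12.3.
Authorship (.=original, N=cursor N): 4 . . 1 2 . 3 .
Index 6: author = 3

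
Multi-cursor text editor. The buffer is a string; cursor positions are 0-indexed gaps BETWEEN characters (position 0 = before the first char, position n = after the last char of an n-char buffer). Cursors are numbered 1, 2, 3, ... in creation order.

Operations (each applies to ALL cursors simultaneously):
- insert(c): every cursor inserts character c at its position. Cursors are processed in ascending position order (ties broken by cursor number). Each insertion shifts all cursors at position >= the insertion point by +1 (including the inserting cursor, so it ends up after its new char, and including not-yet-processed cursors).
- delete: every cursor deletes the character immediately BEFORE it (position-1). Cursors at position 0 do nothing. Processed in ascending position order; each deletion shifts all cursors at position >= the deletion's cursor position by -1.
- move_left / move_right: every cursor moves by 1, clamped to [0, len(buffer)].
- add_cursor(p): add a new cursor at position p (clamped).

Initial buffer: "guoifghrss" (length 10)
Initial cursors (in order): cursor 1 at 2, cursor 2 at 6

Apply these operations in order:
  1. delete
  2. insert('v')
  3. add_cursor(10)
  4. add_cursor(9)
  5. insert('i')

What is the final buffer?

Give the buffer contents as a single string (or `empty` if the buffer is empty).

Answer: gvioifvihrsisi

Derivation:
After op 1 (delete): buffer="goifhrss" (len 8), cursors c1@1 c2@4, authorship ........
After op 2 (insert('v')): buffer="gvoifvhrss" (len 10), cursors c1@2 c2@6, authorship .1...2....
After op 3 (add_cursor(10)): buffer="gvoifvhrss" (len 10), cursors c1@2 c2@6 c3@10, authorship .1...2....
After op 4 (add_cursor(9)): buffer="gvoifvhrss" (len 10), cursors c1@2 c2@6 c4@9 c3@10, authorship .1...2....
After op 5 (insert('i')): buffer="gvioifvihrsisi" (len 14), cursors c1@3 c2@8 c4@12 c3@14, authorship .11...22...4.3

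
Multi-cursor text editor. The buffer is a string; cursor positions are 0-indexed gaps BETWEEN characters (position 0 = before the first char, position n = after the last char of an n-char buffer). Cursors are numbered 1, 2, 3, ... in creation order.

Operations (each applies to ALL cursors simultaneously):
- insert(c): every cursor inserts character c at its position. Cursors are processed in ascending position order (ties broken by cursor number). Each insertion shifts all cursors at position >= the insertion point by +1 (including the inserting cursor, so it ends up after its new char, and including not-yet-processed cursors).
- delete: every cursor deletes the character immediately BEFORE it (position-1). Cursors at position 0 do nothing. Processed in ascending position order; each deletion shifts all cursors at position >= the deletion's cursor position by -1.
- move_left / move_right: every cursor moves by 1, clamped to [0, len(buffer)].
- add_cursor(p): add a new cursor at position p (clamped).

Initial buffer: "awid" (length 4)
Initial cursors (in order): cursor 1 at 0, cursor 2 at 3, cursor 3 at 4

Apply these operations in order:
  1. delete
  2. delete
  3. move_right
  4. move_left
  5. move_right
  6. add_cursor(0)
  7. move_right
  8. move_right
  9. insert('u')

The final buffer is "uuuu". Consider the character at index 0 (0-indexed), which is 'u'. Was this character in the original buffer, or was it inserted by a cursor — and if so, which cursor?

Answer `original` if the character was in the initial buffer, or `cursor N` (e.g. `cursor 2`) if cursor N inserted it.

Answer: cursor 1

Derivation:
After op 1 (delete): buffer="aw" (len 2), cursors c1@0 c2@2 c3@2, authorship ..
After op 2 (delete): buffer="" (len 0), cursors c1@0 c2@0 c3@0, authorship 
After op 3 (move_right): buffer="" (len 0), cursors c1@0 c2@0 c3@0, authorship 
After op 4 (move_left): buffer="" (len 0), cursors c1@0 c2@0 c3@0, authorship 
After op 5 (move_right): buffer="" (len 0), cursors c1@0 c2@0 c3@0, authorship 
After op 6 (add_cursor(0)): buffer="" (len 0), cursors c1@0 c2@0 c3@0 c4@0, authorship 
After op 7 (move_right): buffer="" (len 0), cursors c1@0 c2@0 c3@0 c4@0, authorship 
After op 8 (move_right): buffer="" (len 0), cursors c1@0 c2@0 c3@0 c4@0, authorship 
After op 9 (insert('u')): buffer="uuuu" (len 4), cursors c1@4 c2@4 c3@4 c4@4, authorship 1234
Authorship (.=original, N=cursor N): 1 2 3 4
Index 0: author = 1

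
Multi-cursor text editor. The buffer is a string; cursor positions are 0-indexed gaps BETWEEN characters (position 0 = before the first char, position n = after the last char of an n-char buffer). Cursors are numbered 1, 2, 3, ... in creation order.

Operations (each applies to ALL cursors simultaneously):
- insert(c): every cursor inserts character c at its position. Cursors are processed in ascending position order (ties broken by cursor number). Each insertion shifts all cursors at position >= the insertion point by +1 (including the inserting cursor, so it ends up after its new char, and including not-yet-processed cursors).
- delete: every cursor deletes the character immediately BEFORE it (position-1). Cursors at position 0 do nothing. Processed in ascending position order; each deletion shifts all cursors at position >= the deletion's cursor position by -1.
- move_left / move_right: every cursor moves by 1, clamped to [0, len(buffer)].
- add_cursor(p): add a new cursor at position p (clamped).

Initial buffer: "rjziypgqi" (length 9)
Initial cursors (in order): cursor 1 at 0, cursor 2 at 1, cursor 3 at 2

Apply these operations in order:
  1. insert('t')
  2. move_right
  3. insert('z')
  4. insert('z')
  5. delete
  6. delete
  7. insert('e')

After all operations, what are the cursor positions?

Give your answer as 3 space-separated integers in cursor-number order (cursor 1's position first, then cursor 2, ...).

After op 1 (insert('t')): buffer="trtjtziypgqi" (len 12), cursors c1@1 c2@3 c3@5, authorship 1.2.3.......
After op 2 (move_right): buffer="trtjtziypgqi" (len 12), cursors c1@2 c2@4 c3@6, authorship 1.2.3.......
After op 3 (insert('z')): buffer="trztjztzziypgqi" (len 15), cursors c1@3 c2@6 c3@9, authorship 1.12.23.3......
After op 4 (insert('z')): buffer="trzztjzztzzziypgqi" (len 18), cursors c1@4 c2@8 c3@12, authorship 1.112.223.33......
After op 5 (delete): buffer="trztjztzziypgqi" (len 15), cursors c1@3 c2@6 c3@9, authorship 1.12.23.3......
After op 6 (delete): buffer="trtjtziypgqi" (len 12), cursors c1@2 c2@4 c3@6, authorship 1.2.3.......
After op 7 (insert('e')): buffer="tretjetzeiypgqi" (len 15), cursors c1@3 c2@6 c3@9, authorship 1.12.23.3......

Answer: 3 6 9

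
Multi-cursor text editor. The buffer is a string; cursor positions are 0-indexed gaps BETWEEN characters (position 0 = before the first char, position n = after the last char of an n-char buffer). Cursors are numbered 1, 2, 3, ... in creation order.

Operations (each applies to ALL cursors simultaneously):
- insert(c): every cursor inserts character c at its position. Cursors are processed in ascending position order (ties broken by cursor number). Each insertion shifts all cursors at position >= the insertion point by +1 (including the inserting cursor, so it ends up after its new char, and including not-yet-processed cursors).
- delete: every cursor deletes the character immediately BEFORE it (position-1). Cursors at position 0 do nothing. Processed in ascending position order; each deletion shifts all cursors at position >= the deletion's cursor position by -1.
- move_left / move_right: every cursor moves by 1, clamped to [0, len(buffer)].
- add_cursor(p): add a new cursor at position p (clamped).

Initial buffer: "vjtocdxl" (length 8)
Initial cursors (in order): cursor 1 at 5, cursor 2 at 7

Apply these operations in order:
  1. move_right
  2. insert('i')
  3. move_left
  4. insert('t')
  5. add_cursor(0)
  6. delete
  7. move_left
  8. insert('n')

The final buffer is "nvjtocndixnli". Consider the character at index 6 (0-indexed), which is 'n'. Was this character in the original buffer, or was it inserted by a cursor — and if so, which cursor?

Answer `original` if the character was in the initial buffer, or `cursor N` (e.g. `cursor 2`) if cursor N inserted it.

Answer: cursor 1

Derivation:
After op 1 (move_right): buffer="vjtocdxl" (len 8), cursors c1@6 c2@8, authorship ........
After op 2 (insert('i')): buffer="vjtocdixli" (len 10), cursors c1@7 c2@10, authorship ......1..2
After op 3 (move_left): buffer="vjtocdixli" (len 10), cursors c1@6 c2@9, authorship ......1..2
After op 4 (insert('t')): buffer="vjtocdtixlti" (len 12), cursors c1@7 c2@11, authorship ......11..22
After op 5 (add_cursor(0)): buffer="vjtocdtixlti" (len 12), cursors c3@0 c1@7 c2@11, authorship ......11..22
After op 6 (delete): buffer="vjtocdixli" (len 10), cursors c3@0 c1@6 c2@9, authorship ......1..2
After op 7 (move_left): buffer="vjtocdixli" (len 10), cursors c3@0 c1@5 c2@8, authorship ......1..2
After op 8 (insert('n')): buffer="nvjtocndixnli" (len 13), cursors c3@1 c1@7 c2@11, authorship 3.....1.1.2.2
Authorship (.=original, N=cursor N): 3 . . . . . 1 . 1 . 2 . 2
Index 6: author = 1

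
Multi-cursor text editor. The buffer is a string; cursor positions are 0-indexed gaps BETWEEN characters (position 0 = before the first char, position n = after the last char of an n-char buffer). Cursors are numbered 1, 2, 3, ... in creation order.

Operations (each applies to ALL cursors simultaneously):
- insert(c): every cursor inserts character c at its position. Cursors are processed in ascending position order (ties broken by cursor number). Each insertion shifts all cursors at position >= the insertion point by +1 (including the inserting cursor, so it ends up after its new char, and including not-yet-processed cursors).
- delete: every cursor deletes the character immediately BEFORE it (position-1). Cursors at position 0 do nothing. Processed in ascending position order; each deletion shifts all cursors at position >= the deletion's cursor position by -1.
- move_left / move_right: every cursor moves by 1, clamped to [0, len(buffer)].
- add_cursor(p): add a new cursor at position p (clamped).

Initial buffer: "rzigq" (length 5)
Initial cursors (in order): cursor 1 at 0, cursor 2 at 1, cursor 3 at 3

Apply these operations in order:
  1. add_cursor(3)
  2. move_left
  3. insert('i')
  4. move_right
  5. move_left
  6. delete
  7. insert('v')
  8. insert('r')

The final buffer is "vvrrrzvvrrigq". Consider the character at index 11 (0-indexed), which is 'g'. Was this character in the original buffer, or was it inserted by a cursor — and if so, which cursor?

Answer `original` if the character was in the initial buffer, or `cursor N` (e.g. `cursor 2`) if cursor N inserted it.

After op 1 (add_cursor(3)): buffer="rzigq" (len 5), cursors c1@0 c2@1 c3@3 c4@3, authorship .....
After op 2 (move_left): buffer="rzigq" (len 5), cursors c1@0 c2@0 c3@2 c4@2, authorship .....
After op 3 (insert('i')): buffer="iirziiigq" (len 9), cursors c1@2 c2@2 c3@6 c4@6, authorship 12..34...
After op 4 (move_right): buffer="iirziiigq" (len 9), cursors c1@3 c2@3 c3@7 c4@7, authorship 12..34...
After op 5 (move_left): buffer="iirziiigq" (len 9), cursors c1@2 c2@2 c3@6 c4@6, authorship 12..34...
After op 6 (delete): buffer="rzigq" (len 5), cursors c1@0 c2@0 c3@2 c4@2, authorship .....
After op 7 (insert('v')): buffer="vvrzvvigq" (len 9), cursors c1@2 c2@2 c3@6 c4@6, authorship 12..34...
After op 8 (insert('r')): buffer="vvrrrzvvrrigq" (len 13), cursors c1@4 c2@4 c3@10 c4@10, authorship 1212..3434...
Authorship (.=original, N=cursor N): 1 2 1 2 . . 3 4 3 4 . . .
Index 11: author = original

Answer: original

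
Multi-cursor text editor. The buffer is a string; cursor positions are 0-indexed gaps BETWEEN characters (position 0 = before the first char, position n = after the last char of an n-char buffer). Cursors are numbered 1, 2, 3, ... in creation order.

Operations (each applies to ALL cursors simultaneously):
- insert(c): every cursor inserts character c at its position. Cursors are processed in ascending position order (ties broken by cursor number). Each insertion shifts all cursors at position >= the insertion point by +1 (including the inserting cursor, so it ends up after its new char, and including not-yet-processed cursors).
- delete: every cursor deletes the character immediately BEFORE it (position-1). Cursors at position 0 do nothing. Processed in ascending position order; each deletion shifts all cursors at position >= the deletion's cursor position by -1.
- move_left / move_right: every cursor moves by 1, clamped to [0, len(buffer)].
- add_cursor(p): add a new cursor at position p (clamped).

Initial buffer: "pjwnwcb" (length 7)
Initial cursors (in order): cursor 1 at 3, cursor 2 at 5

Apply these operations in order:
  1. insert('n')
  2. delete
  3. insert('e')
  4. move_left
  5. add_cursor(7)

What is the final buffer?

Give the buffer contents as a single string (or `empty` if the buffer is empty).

Answer: pjwenwecb

Derivation:
After op 1 (insert('n')): buffer="pjwnnwncb" (len 9), cursors c1@4 c2@7, authorship ...1..2..
After op 2 (delete): buffer="pjwnwcb" (len 7), cursors c1@3 c2@5, authorship .......
After op 3 (insert('e')): buffer="pjwenwecb" (len 9), cursors c1@4 c2@7, authorship ...1..2..
After op 4 (move_left): buffer="pjwenwecb" (len 9), cursors c1@3 c2@6, authorship ...1..2..
After op 5 (add_cursor(7)): buffer="pjwenwecb" (len 9), cursors c1@3 c2@6 c3@7, authorship ...1..2..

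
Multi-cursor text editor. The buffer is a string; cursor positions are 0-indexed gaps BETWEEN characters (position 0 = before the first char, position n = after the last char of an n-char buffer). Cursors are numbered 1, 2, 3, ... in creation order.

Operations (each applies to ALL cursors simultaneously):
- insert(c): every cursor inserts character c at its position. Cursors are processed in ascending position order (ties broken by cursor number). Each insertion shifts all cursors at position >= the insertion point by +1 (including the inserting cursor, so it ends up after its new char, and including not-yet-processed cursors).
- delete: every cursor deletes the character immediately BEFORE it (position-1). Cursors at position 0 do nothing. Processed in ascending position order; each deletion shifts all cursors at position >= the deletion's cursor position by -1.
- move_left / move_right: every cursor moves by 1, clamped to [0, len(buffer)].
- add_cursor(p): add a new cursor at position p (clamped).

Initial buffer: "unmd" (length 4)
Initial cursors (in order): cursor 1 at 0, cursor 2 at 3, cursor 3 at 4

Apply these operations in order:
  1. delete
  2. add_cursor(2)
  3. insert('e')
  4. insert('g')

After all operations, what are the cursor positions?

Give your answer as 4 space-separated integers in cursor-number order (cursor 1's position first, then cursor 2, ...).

Answer: 2 10 10 10

Derivation:
After op 1 (delete): buffer="un" (len 2), cursors c1@0 c2@2 c3@2, authorship ..
After op 2 (add_cursor(2)): buffer="un" (len 2), cursors c1@0 c2@2 c3@2 c4@2, authorship ..
After op 3 (insert('e')): buffer="euneee" (len 6), cursors c1@1 c2@6 c3@6 c4@6, authorship 1..234
After op 4 (insert('g')): buffer="eguneeeggg" (len 10), cursors c1@2 c2@10 c3@10 c4@10, authorship 11..234234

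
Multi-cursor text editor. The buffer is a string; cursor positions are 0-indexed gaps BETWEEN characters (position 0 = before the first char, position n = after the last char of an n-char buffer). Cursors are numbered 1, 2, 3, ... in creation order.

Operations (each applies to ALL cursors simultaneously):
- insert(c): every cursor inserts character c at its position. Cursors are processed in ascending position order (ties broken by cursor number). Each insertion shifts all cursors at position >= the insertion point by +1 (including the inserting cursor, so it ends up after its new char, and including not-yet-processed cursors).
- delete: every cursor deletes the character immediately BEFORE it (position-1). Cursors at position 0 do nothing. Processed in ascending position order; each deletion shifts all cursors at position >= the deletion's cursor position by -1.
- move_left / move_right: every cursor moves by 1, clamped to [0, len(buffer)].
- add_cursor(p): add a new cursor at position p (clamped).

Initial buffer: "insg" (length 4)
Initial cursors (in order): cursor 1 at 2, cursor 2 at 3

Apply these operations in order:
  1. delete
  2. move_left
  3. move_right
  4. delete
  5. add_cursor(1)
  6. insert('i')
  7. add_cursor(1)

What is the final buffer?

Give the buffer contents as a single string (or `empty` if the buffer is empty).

Answer: iigi

Derivation:
After op 1 (delete): buffer="ig" (len 2), cursors c1@1 c2@1, authorship ..
After op 2 (move_left): buffer="ig" (len 2), cursors c1@0 c2@0, authorship ..
After op 3 (move_right): buffer="ig" (len 2), cursors c1@1 c2@1, authorship ..
After op 4 (delete): buffer="g" (len 1), cursors c1@0 c2@0, authorship .
After op 5 (add_cursor(1)): buffer="g" (len 1), cursors c1@0 c2@0 c3@1, authorship .
After op 6 (insert('i')): buffer="iigi" (len 4), cursors c1@2 c2@2 c3@4, authorship 12.3
After op 7 (add_cursor(1)): buffer="iigi" (len 4), cursors c4@1 c1@2 c2@2 c3@4, authorship 12.3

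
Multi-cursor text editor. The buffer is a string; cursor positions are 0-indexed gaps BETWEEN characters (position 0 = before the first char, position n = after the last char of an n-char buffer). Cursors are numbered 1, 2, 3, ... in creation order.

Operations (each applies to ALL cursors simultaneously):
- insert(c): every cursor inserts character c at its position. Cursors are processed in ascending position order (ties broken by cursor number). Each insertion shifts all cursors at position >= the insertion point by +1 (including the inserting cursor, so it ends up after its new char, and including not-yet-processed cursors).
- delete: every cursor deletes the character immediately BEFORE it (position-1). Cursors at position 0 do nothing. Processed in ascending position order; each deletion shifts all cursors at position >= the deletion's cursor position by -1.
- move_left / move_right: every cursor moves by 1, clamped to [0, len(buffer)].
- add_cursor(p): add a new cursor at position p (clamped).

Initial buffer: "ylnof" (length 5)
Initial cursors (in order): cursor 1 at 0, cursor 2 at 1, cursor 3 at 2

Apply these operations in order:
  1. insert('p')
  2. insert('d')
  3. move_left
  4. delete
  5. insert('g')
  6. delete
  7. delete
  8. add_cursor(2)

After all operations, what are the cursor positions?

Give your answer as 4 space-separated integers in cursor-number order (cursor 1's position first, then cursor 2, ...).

Answer: 0 1 2 2

Derivation:
After op 1 (insert('p')): buffer="pyplpnof" (len 8), cursors c1@1 c2@3 c3@5, authorship 1.2.3...
After op 2 (insert('d')): buffer="pdypdlpdnof" (len 11), cursors c1@2 c2@5 c3@8, authorship 11.22.33...
After op 3 (move_left): buffer="pdypdlpdnof" (len 11), cursors c1@1 c2@4 c3@7, authorship 11.22.33...
After op 4 (delete): buffer="dydldnof" (len 8), cursors c1@0 c2@2 c3@4, authorship 1.2.3...
After op 5 (insert('g')): buffer="gdygdlgdnof" (len 11), cursors c1@1 c2@4 c3@7, authorship 11.22.33...
After op 6 (delete): buffer="dydldnof" (len 8), cursors c1@0 c2@2 c3@4, authorship 1.2.3...
After op 7 (delete): buffer="dddnof" (len 6), cursors c1@0 c2@1 c3@2, authorship 123...
After op 8 (add_cursor(2)): buffer="dddnof" (len 6), cursors c1@0 c2@1 c3@2 c4@2, authorship 123...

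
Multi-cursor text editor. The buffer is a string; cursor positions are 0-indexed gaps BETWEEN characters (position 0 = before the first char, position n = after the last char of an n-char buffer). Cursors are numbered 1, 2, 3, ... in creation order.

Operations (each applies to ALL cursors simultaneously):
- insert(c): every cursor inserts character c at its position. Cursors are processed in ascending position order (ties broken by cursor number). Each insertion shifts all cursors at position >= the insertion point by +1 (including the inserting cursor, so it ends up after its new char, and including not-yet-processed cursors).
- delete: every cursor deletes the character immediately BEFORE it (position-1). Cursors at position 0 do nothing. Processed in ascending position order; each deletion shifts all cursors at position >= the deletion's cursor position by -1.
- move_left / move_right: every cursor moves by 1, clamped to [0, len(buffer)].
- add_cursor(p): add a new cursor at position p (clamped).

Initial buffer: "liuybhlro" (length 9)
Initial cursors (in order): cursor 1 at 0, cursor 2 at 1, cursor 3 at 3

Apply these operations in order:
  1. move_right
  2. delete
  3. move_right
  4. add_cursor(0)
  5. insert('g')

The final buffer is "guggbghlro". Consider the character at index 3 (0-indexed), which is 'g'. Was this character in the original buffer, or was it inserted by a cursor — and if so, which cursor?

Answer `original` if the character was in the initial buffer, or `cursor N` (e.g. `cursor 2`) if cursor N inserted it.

Answer: cursor 2

Derivation:
After op 1 (move_right): buffer="liuybhlro" (len 9), cursors c1@1 c2@2 c3@4, authorship .........
After op 2 (delete): buffer="ubhlro" (len 6), cursors c1@0 c2@0 c3@1, authorship ......
After op 3 (move_right): buffer="ubhlro" (len 6), cursors c1@1 c2@1 c3@2, authorship ......
After op 4 (add_cursor(0)): buffer="ubhlro" (len 6), cursors c4@0 c1@1 c2@1 c3@2, authorship ......
After op 5 (insert('g')): buffer="guggbghlro" (len 10), cursors c4@1 c1@4 c2@4 c3@6, authorship 4.12.3....
Authorship (.=original, N=cursor N): 4 . 1 2 . 3 . . . .
Index 3: author = 2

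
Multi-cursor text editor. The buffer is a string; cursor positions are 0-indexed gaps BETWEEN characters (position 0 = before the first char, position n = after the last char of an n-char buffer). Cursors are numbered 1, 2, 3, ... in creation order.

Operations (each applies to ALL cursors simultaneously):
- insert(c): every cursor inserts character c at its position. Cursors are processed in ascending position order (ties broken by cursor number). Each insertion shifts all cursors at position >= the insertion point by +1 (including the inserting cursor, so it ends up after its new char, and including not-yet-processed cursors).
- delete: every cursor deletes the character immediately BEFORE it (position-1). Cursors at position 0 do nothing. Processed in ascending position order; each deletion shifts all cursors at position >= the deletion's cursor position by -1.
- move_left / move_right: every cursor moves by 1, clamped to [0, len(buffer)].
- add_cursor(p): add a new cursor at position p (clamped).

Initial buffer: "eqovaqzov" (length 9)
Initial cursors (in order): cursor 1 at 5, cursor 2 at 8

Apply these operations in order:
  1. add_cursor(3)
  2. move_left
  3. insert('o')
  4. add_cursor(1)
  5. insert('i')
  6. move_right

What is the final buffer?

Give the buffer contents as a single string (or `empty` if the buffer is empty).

Answer: eiqoiovoiaqzoiov

Derivation:
After op 1 (add_cursor(3)): buffer="eqovaqzov" (len 9), cursors c3@3 c1@5 c2@8, authorship .........
After op 2 (move_left): buffer="eqovaqzov" (len 9), cursors c3@2 c1@4 c2@7, authorship .........
After op 3 (insert('o')): buffer="eqoovoaqzoov" (len 12), cursors c3@3 c1@6 c2@10, authorship ..3..1...2..
After op 4 (add_cursor(1)): buffer="eqoovoaqzoov" (len 12), cursors c4@1 c3@3 c1@6 c2@10, authorship ..3..1...2..
After op 5 (insert('i')): buffer="eiqoiovoiaqzoiov" (len 16), cursors c4@2 c3@5 c1@9 c2@14, authorship .4.33..11...22..
After op 6 (move_right): buffer="eiqoiovoiaqzoiov" (len 16), cursors c4@3 c3@6 c1@10 c2@15, authorship .4.33..11...22..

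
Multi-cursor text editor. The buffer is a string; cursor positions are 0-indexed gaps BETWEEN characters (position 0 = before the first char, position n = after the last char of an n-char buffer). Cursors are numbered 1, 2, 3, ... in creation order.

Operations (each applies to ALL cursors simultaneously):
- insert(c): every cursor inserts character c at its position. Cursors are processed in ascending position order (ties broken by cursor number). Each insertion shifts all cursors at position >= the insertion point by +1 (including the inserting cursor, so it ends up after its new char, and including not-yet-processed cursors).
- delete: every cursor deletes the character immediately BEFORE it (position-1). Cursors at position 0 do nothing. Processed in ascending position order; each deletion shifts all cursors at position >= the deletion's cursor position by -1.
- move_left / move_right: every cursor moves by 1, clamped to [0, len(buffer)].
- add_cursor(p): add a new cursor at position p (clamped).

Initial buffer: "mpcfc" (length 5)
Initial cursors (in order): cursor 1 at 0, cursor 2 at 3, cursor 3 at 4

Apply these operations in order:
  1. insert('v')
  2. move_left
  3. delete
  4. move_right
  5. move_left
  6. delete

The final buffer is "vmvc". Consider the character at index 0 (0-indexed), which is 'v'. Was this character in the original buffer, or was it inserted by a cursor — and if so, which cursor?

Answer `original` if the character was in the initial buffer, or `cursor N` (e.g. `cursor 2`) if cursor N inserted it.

After op 1 (insert('v')): buffer="vmpcvfvc" (len 8), cursors c1@1 c2@5 c3@7, authorship 1...2.3.
After op 2 (move_left): buffer="vmpcvfvc" (len 8), cursors c1@0 c2@4 c3@6, authorship 1...2.3.
After op 3 (delete): buffer="vmpvvc" (len 6), cursors c1@0 c2@3 c3@4, authorship 1..23.
After op 4 (move_right): buffer="vmpvvc" (len 6), cursors c1@1 c2@4 c3@5, authorship 1..23.
After op 5 (move_left): buffer="vmpvvc" (len 6), cursors c1@0 c2@3 c3@4, authorship 1..23.
After op 6 (delete): buffer="vmvc" (len 4), cursors c1@0 c2@2 c3@2, authorship 1.3.
Authorship (.=original, N=cursor N): 1 . 3 .
Index 0: author = 1

Answer: cursor 1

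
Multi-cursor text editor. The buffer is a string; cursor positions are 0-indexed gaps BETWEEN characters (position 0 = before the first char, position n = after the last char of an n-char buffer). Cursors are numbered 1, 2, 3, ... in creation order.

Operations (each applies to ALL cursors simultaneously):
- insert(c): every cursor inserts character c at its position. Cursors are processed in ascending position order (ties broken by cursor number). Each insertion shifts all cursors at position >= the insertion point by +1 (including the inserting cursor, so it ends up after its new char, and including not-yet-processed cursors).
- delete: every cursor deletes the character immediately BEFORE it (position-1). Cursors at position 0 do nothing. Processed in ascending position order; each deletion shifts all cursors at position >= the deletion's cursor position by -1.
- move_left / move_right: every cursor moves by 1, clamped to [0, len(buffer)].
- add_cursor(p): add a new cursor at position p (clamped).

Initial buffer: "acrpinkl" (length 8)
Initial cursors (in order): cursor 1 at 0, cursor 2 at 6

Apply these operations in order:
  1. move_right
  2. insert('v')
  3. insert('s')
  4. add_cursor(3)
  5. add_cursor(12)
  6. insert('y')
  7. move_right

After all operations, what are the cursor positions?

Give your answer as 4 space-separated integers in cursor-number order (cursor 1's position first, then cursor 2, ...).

Answer: 6 15 6 16

Derivation:
After op 1 (move_right): buffer="acrpinkl" (len 8), cursors c1@1 c2@7, authorship ........
After op 2 (insert('v')): buffer="avcrpinkvl" (len 10), cursors c1@2 c2@9, authorship .1......2.
After op 3 (insert('s')): buffer="avscrpinkvsl" (len 12), cursors c1@3 c2@11, authorship .11......22.
After op 4 (add_cursor(3)): buffer="avscrpinkvsl" (len 12), cursors c1@3 c3@3 c2@11, authorship .11......22.
After op 5 (add_cursor(12)): buffer="avscrpinkvsl" (len 12), cursors c1@3 c3@3 c2@11 c4@12, authorship .11......22.
After op 6 (insert('y')): buffer="avsyycrpinkvsyly" (len 16), cursors c1@5 c3@5 c2@14 c4@16, authorship .1113......222.4
After op 7 (move_right): buffer="avsyycrpinkvsyly" (len 16), cursors c1@6 c3@6 c2@15 c4@16, authorship .1113......222.4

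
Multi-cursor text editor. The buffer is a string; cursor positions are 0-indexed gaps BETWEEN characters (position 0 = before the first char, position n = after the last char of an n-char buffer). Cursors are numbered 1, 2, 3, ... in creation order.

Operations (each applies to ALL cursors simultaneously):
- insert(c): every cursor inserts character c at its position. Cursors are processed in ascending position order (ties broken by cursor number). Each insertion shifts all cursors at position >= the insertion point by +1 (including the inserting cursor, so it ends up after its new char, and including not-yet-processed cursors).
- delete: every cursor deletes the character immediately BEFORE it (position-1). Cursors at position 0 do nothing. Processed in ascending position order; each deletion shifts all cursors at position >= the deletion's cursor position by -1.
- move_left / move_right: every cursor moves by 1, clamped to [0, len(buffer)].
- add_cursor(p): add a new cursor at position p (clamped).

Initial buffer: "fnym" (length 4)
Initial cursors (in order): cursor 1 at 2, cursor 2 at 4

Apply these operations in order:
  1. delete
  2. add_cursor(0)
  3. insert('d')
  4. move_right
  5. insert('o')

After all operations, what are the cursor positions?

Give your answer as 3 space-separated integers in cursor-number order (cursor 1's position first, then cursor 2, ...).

Answer: 6 8 3

Derivation:
After op 1 (delete): buffer="fy" (len 2), cursors c1@1 c2@2, authorship ..
After op 2 (add_cursor(0)): buffer="fy" (len 2), cursors c3@0 c1@1 c2@2, authorship ..
After op 3 (insert('d')): buffer="dfdyd" (len 5), cursors c3@1 c1@3 c2@5, authorship 3.1.2
After op 4 (move_right): buffer="dfdyd" (len 5), cursors c3@2 c1@4 c2@5, authorship 3.1.2
After op 5 (insert('o')): buffer="dfodyodo" (len 8), cursors c3@3 c1@6 c2@8, authorship 3.31.122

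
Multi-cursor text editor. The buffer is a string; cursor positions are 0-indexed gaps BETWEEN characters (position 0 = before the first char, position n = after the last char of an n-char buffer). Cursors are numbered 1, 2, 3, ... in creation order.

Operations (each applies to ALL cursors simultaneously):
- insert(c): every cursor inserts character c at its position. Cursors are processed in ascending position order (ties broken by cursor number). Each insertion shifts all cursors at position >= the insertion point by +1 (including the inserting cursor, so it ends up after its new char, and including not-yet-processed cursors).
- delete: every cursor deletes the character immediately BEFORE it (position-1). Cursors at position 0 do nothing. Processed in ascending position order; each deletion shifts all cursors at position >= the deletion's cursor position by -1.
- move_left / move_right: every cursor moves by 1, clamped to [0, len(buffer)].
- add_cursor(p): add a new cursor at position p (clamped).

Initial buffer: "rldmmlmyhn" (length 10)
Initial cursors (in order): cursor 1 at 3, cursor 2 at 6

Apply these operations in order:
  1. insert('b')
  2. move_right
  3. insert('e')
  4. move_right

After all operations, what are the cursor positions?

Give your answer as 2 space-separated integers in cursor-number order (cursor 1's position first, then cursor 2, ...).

After op 1 (insert('b')): buffer="rldbmmlbmyhn" (len 12), cursors c1@4 c2@8, authorship ...1...2....
After op 2 (move_right): buffer="rldbmmlbmyhn" (len 12), cursors c1@5 c2@9, authorship ...1...2....
After op 3 (insert('e')): buffer="rldbmemlbmeyhn" (len 14), cursors c1@6 c2@11, authorship ...1.1..2.2...
After op 4 (move_right): buffer="rldbmemlbmeyhn" (len 14), cursors c1@7 c2@12, authorship ...1.1..2.2...

Answer: 7 12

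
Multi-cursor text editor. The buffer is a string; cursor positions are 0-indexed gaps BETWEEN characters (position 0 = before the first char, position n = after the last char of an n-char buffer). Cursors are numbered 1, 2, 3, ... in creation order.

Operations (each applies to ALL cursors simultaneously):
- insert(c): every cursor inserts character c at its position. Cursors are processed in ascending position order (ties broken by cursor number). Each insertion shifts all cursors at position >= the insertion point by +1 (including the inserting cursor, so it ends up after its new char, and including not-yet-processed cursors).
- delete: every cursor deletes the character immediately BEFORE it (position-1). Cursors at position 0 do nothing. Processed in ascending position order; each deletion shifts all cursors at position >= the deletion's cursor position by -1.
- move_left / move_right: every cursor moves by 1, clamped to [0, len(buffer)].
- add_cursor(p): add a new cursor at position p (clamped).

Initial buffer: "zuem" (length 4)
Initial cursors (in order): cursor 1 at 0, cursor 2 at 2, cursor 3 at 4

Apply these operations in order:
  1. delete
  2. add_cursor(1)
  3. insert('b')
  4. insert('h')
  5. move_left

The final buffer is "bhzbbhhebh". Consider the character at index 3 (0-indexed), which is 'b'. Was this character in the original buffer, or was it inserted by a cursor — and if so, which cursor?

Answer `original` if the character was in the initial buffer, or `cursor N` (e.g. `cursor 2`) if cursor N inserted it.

After op 1 (delete): buffer="ze" (len 2), cursors c1@0 c2@1 c3@2, authorship ..
After op 2 (add_cursor(1)): buffer="ze" (len 2), cursors c1@0 c2@1 c4@1 c3@2, authorship ..
After op 3 (insert('b')): buffer="bzbbeb" (len 6), cursors c1@1 c2@4 c4@4 c3@6, authorship 1.24.3
After op 4 (insert('h')): buffer="bhzbbhhebh" (len 10), cursors c1@2 c2@7 c4@7 c3@10, authorship 11.2424.33
After op 5 (move_left): buffer="bhzbbhhebh" (len 10), cursors c1@1 c2@6 c4@6 c3@9, authorship 11.2424.33
Authorship (.=original, N=cursor N): 1 1 . 2 4 2 4 . 3 3
Index 3: author = 2

Answer: cursor 2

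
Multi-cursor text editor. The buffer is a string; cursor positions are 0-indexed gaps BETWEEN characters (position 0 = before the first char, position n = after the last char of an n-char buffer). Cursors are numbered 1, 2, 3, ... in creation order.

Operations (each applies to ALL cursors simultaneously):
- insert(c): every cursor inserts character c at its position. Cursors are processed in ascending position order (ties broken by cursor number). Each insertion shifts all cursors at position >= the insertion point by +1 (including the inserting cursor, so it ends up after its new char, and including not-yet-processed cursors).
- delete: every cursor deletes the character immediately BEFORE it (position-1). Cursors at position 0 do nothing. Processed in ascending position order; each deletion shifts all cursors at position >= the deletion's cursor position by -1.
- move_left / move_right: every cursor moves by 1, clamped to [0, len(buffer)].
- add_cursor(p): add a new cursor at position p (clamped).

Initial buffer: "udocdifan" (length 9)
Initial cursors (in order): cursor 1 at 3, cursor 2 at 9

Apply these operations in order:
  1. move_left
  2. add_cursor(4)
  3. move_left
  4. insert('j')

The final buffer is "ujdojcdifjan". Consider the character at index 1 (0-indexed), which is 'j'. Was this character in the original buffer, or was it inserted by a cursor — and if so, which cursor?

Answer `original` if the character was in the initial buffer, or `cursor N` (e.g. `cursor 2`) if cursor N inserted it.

After op 1 (move_left): buffer="udocdifan" (len 9), cursors c1@2 c2@8, authorship .........
After op 2 (add_cursor(4)): buffer="udocdifan" (len 9), cursors c1@2 c3@4 c2@8, authorship .........
After op 3 (move_left): buffer="udocdifan" (len 9), cursors c1@1 c3@3 c2@7, authorship .........
After op 4 (insert('j')): buffer="ujdojcdifjan" (len 12), cursors c1@2 c3@5 c2@10, authorship .1..3....2..
Authorship (.=original, N=cursor N): . 1 . . 3 . . . . 2 . .
Index 1: author = 1

Answer: cursor 1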